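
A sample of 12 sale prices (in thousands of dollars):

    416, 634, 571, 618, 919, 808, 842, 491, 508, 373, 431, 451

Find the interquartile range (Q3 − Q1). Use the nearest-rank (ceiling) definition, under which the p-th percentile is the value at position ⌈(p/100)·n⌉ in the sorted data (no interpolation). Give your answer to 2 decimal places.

203.00

Sorted: 373, 416, 431, 451, 491, 508, 571, 618, 634, 808, 842, 919.
n = 12.
P25: rank ⌈25/100·12⌉ = 3 → 431.
P75: rank ⌈75/100·12⌉ = 9 → 634.
Difference: 634 − 431 = 203.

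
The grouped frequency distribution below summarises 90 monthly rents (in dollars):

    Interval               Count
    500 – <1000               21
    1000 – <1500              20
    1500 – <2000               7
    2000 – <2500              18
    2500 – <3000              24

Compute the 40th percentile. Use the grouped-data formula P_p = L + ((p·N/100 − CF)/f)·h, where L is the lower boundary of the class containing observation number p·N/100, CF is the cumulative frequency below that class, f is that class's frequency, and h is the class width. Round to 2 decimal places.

N = 90; target position k = 40/100 · 90 = 36.
Cumulative frequencies: 21, 41, 48, 66, 90.
Observation 36 falls in the class 1000 – <1500.
L = 1000, CF = 21, f = 20, h = 500.
P40 = 1000 + ((36 − 21)/20)·500 = 1000 + 375 = 1375.

1375.00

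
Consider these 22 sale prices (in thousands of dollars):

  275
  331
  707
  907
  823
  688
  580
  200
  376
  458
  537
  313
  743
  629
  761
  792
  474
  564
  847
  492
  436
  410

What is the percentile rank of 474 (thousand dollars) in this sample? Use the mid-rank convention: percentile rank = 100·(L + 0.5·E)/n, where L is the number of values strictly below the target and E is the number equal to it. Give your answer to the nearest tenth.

Sorted: 200, 275, 313, 331, 376, 410, 436, 458, 474, 492, 537, 564, 580, 629, 688, 707, 743, 761, 792, 823, 847, 907.
Count below 474: L = 8; count equal: E = 1; n = 22.
Percentile rank = 100·(8 + 0.5·1)/22 = 100·8.5/22 = 38.64.

38.6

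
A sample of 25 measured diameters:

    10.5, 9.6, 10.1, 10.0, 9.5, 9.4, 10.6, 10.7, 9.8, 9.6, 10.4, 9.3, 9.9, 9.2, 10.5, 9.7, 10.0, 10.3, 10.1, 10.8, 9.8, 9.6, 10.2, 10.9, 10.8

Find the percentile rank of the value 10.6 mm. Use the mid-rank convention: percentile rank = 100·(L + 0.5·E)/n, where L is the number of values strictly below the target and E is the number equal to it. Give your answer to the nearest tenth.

82.0

Sorted: 9.2, 9.3, 9.4, 9.5, 9.6, 9.6, 9.6, 9.7, 9.8, 9.8, 9.9, 10.0, 10.0, 10.1, 10.1, 10.2, 10.3, 10.4, 10.5, 10.5, 10.6, 10.7, 10.8, 10.8, 10.9.
Count below 10.6: L = 20; count equal: E = 1; n = 25.
Percentile rank = 100·(20 + 0.5·1)/25 = 100·20.5/25 = 82.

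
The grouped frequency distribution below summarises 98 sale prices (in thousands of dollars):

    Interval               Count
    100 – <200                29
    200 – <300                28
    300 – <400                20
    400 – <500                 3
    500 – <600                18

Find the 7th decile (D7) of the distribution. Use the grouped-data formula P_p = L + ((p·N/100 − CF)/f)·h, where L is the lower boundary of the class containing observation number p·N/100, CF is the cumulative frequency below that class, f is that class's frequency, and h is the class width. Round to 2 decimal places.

358.00

N = 98; target position k = 70/100 · 98 = 68.6.
Cumulative frequencies: 29, 57, 77, 80, 98.
Observation 68.6 falls in the class 300 – <400.
L = 300, CF = 57, f = 20, h = 100.
P70 = 300 + ((68.6 − 57)/20)·100 = 300 + 58 = 358.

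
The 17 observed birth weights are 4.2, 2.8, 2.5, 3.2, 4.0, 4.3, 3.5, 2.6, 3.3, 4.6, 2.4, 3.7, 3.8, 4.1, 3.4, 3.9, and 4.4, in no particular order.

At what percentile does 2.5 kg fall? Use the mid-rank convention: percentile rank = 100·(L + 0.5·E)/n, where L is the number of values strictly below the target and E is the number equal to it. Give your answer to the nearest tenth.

8.8

Sorted: 2.4, 2.5, 2.6, 2.8, 3.2, 3.3, 3.4, 3.5, 3.7, 3.8, 3.9, 4.0, 4.1, 4.2, 4.3, 4.4, 4.6.
Count below 2.5: L = 1; count equal: E = 1; n = 17.
Percentile rank = 100·(1 + 0.5·1)/17 = 100·1.5/17 = 8.824.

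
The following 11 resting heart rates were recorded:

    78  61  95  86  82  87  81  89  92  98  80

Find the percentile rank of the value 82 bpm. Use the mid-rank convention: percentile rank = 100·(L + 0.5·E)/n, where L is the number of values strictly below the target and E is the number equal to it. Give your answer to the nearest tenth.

40.9

Sorted: 61, 78, 80, 81, 82, 86, 87, 89, 92, 95, 98.
Count below 82: L = 4; count equal: E = 1; n = 11.
Percentile rank = 100·(4 + 0.5·1)/11 = 100·4.5/11 = 40.91.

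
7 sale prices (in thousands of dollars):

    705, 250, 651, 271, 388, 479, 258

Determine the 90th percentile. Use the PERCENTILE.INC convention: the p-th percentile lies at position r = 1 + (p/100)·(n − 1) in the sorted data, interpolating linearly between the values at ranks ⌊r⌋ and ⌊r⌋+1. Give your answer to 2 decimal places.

672.60

Sorted: 250, 258, 271, 388, 479, 651, 705.
n = 7.
r = 1 + (90/100)·(7 − 1) = 1 + 5.4 = 6.4.
Rank 6 is 651 and rank 7 is 705.
Interpolate: 651 + 0.4·(705 − 651) = 651 + 0.4·54 = 672.6.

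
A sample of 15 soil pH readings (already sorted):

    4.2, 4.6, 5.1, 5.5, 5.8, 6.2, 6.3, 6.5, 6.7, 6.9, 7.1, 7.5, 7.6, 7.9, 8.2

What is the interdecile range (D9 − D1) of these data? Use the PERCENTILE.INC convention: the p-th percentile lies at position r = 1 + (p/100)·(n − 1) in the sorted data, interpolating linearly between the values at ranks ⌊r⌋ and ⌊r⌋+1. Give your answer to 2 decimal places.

2.98

n = 15.
P10: r = 2.4; ranks 2–3 are 4.6, 5.1; interpolating gives 4.8.
P90: r = 13.6; ranks 13–14 are 7.6, 7.9; interpolating gives 7.78.
Difference: 7.78 − 4.8 = 2.98.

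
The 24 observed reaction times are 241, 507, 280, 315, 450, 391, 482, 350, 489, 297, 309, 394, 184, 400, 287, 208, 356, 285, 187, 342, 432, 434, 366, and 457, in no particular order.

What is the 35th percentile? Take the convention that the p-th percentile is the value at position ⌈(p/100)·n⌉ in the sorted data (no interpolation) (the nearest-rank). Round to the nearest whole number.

309

Sorted: 184, 187, 208, 241, 280, 285, 287, 297, 309, 315, 342, 350, 356, 366, 391, 394, 400, 432, 434, 450, 457, 482, 489, 507.
n = 24.
Position = ⌈35/100 · 24⌉ = ⌈8.4⌉ = 9.
The value at rank 9 is 309.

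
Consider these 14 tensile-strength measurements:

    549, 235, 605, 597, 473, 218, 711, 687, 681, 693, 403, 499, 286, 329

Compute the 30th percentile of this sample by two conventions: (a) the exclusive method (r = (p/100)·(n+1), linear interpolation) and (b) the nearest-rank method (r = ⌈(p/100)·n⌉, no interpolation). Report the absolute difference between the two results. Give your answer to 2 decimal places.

37.00

Sorted: 218, 235, 286, 329, 403, 473, 499, 549, 597, 605, 681, 687, 693, 711.
n = 14.
(a) r = 4.5; between ranks 4 (329) and 5 (403): 366.
(b) the nearest-rank method: rank 5 → 403.
|366 − 403| = 37.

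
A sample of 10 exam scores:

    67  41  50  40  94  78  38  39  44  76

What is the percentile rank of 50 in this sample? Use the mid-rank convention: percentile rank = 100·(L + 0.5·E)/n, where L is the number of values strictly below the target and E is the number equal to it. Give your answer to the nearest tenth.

55.0

Sorted: 38, 39, 40, 41, 44, 50, 67, 76, 78, 94.
Count below 50: L = 5; count equal: E = 1; n = 10.
Percentile rank = 100·(5 + 0.5·1)/10 = 100·5.5/10 = 55.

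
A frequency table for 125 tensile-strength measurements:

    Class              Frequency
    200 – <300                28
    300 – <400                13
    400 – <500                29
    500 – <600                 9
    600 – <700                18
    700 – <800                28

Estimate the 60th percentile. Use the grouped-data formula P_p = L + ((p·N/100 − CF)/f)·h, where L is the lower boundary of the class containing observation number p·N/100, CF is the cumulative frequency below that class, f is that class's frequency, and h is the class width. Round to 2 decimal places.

555.56

N = 125; target position k = 60/100 · 125 = 75.
Cumulative frequencies: 28, 41, 70, 79, 97, 125.
Observation 75 falls in the class 500 – <600.
L = 500, CF = 70, f = 9, h = 100.
P60 = 500 + ((75 − 70)/9)·100 = 500 + 55.5556 = 555.556.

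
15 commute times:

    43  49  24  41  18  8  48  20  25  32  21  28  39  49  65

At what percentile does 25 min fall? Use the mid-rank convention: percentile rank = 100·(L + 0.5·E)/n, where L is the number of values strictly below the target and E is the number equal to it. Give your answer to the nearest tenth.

Sorted: 8, 18, 20, 21, 24, 25, 28, 32, 39, 41, 43, 48, 49, 49, 65.
Count below 25: L = 5; count equal: E = 1; n = 15.
Percentile rank = 100·(5 + 0.5·1)/15 = 100·5.5/15 = 36.67.

36.7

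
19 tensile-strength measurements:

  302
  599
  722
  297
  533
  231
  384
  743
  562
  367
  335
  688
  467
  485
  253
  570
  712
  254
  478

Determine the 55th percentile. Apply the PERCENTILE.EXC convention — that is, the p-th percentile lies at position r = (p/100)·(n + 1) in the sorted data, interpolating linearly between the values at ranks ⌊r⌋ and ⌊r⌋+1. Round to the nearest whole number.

Sorted: 231, 253, 254, 297, 302, 335, 367, 384, 467, 478, 485, 533, 562, 570, 599, 688, 712, 722, 743.
n = 19.
r = (55/100)·(19 + 1) = 11.
r is an integer, so P55 is the value at rank 11: 485.

485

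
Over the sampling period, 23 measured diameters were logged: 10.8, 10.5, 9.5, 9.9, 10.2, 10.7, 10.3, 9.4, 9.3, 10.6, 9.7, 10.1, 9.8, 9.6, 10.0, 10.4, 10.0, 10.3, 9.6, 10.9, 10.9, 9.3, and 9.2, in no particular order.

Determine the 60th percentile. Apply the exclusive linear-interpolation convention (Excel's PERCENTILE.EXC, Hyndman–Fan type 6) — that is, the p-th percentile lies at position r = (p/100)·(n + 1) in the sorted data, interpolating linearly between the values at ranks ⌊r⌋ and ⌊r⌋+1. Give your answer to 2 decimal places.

Sorted: 9.2, 9.3, 9.3, 9.4, 9.5, 9.6, 9.6, 9.7, 9.8, 9.9, 10.0, 10.0, 10.1, 10.2, 10.3, 10.3, 10.4, 10.5, 10.6, 10.7, 10.8, 10.9, 10.9.
n = 23.
r = (60/100)·(23 + 1) = 14.4.
Rank 14 is 10.2 and rank 15 is 10.3.
Interpolate: 10.2 + 0.4·(10.3 − 10.2) = 10.2 + 0.4·0.1 = 10.24.

10.24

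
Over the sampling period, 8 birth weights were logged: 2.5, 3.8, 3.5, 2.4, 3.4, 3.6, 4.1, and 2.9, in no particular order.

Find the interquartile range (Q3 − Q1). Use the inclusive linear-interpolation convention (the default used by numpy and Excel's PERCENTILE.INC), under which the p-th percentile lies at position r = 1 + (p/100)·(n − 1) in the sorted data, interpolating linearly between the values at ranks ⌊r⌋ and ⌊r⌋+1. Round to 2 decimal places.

0.85

Sorted: 2.4, 2.5, 2.9, 3.4, 3.5, 3.6, 3.8, 4.1.
n = 8.
P25: r = 2.75; ranks 2–3 are 2.5, 2.9; interpolating gives 2.8.
P75: r = 6.25; ranks 6–7 are 3.6, 3.8; interpolating gives 3.65.
Difference: 3.65 − 2.8 = 0.85.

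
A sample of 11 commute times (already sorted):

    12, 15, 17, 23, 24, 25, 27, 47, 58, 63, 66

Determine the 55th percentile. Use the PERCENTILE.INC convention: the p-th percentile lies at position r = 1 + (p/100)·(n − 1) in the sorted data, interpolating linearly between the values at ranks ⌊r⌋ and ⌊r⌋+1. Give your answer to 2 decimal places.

n = 11.
r = 1 + (55/100)·(11 − 1) = 1 + 5.5 = 6.5.
Rank 6 is 25 and rank 7 is 27.
Interpolate: 25 + 0.5·(27 − 25) = 25 + 0.5·2 = 26.

26.00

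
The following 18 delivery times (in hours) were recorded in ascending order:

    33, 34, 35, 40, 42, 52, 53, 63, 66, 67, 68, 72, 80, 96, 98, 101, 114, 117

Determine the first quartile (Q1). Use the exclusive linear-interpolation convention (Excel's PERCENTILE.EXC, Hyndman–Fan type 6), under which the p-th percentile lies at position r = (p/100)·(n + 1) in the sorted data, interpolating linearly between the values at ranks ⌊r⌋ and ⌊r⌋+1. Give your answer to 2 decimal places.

n = 18.
r = (25/100)·(18 + 1) = 4.75.
Rank 4 is 40 and rank 5 is 42.
Interpolate: 40 + 0.75·(42 − 40) = 40 + 0.75·2 = 41.5.

41.50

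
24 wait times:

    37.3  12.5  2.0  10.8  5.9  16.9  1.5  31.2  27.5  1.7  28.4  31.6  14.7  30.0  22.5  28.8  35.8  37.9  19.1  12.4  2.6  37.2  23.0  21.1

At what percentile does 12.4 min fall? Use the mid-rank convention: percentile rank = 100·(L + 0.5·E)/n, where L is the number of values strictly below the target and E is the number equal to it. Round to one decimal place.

Sorted: 1.5, 1.7, 2.0, 2.6, 5.9, 10.8, 12.4, 12.5, 14.7, 16.9, 19.1, 21.1, 22.5, 23.0, 27.5, 28.4, 28.8, 30.0, 31.2, 31.6, 35.8, 37.2, 37.3, 37.9.
Count below 12.4: L = 6; count equal: E = 1; n = 24.
Percentile rank = 100·(6 + 0.5·1)/24 = 100·6.5/24 = 27.08.

27.1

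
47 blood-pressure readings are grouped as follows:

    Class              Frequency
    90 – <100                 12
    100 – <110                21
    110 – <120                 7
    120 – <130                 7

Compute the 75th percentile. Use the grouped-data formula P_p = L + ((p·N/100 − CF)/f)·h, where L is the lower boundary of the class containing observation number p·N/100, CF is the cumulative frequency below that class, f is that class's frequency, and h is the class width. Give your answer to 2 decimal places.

N = 47; target position k = 75/100 · 47 = 35.25.
Cumulative frequencies: 12, 33, 40, 47.
Observation 35.25 falls in the class 110 – <120.
L = 110, CF = 33, f = 7, h = 10.
P75 = 110 + ((35.25 − 33)/7)·10 = 110 + 3.21429 = 113.214.

113.21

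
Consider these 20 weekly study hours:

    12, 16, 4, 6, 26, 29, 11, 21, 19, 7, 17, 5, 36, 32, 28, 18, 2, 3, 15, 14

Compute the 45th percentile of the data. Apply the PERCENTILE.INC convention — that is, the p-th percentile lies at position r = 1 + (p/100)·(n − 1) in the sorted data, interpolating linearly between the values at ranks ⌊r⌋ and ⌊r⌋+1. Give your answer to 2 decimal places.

14.55

Sorted: 2, 3, 4, 5, 6, 7, 11, 12, 14, 15, 16, 17, 18, 19, 21, 26, 28, 29, 32, 36.
n = 20.
r = 1 + (45/100)·(20 − 1) = 1 + 8.55 = 9.55.
Rank 9 is 14 and rank 10 is 15.
Interpolate: 14 + 0.55·(15 − 14) = 14 + 0.55·1 = 14.55.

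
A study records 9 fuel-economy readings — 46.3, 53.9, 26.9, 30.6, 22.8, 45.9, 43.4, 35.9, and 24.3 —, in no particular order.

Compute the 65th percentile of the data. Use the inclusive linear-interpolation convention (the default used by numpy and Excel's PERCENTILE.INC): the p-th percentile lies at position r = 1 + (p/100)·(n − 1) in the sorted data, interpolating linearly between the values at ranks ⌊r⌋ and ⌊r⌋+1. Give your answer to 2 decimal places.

Sorted: 22.8, 24.3, 26.9, 30.6, 35.9, 43.4, 45.9, 46.3, 53.9.
n = 9.
r = 1 + (65/100)·(9 − 1) = 1 + 5.2 = 6.2.
Rank 6 is 43.4 and rank 7 is 45.9.
Interpolate: 43.4 + 0.2·(45.9 − 43.4) = 43.4 + 0.2·2.5 = 43.9.

43.90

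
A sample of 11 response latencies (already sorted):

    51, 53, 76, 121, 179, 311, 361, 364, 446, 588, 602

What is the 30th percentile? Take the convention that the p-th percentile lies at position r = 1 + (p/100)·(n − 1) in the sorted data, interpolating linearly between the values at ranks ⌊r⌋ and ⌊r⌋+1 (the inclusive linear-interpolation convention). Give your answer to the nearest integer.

n = 11.
r = 1 + (30/100)·(11 − 1) = 1 + 3 = 4.
r is an integer, so P30 is the value at rank 4: 121.

121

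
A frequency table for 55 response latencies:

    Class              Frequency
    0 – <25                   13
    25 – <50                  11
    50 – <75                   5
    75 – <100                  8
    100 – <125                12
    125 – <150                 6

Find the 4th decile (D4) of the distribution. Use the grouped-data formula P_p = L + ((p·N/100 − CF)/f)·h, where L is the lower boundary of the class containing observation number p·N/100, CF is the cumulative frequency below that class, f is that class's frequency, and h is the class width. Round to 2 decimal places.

N = 55; target position k = 40/100 · 55 = 22.
Cumulative frequencies: 13, 24, 29, 37, 49, 55.
Observation 22 falls in the class 25 – <50.
L = 25, CF = 13, f = 11, h = 25.
P40 = 25 + ((22 − 13)/11)·25 = 25 + 20.4545 = 45.4545.

45.45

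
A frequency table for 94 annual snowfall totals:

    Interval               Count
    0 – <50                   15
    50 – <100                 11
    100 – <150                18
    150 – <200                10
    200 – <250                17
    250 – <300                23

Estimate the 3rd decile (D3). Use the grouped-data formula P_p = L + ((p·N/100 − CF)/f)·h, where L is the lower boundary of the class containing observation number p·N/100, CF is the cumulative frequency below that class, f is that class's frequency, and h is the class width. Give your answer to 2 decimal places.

106.11

N = 94; target position k = 30/100 · 94 = 28.2.
Cumulative frequencies: 15, 26, 44, 54, 71, 94.
Observation 28.2 falls in the class 100 – <150.
L = 100, CF = 26, f = 18, h = 50.
P30 = 100 + ((28.2 − 26)/18)·50 = 100 + 6.11111 = 106.111.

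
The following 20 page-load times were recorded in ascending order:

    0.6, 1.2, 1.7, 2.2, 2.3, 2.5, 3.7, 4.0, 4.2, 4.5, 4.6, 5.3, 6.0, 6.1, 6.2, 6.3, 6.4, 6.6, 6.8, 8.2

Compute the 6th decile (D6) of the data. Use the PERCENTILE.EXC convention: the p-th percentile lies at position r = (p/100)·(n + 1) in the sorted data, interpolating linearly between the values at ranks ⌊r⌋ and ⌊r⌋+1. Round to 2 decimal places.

5.72

n = 20.
r = (60/100)·(20 + 1) = 12.6.
Rank 12 is 5.3 and rank 13 is 6.0.
Interpolate: 5.3 + 0.6·(6.0 − 5.3) = 5.3 + 0.6·0.7 = 5.72.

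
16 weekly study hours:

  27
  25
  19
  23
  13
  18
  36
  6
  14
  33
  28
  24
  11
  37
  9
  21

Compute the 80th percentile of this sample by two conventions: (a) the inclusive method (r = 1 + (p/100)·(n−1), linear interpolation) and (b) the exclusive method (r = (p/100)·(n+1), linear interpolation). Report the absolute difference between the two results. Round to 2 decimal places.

Sorted: 6, 9, 11, 13, 14, 18, 19, 21, 23, 24, 25, 27, 28, 33, 36, 37.
n = 16.
(a) r = 13 → value at rank 13 = 28.
(b) r = 13.6; between ranks 13 (28) and 14 (33): 31.
|28 − 31| = 3.

3.00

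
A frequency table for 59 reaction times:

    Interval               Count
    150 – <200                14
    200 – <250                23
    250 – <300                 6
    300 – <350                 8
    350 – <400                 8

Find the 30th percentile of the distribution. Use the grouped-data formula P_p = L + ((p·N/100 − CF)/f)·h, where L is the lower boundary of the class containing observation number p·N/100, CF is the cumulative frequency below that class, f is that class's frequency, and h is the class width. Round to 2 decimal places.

N = 59; target position k = 30/100 · 59 = 17.7.
Cumulative frequencies: 14, 37, 43, 51, 59.
Observation 17.7 falls in the class 200 – <250.
L = 200, CF = 14, f = 23, h = 50.
P30 = 200 + ((17.7 − 14)/23)·50 = 200 + 8.04348 = 208.043.

208.04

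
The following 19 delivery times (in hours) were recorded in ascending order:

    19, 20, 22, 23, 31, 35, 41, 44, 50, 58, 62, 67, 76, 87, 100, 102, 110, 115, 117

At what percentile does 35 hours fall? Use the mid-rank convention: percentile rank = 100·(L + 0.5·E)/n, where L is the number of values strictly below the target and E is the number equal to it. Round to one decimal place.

28.9

Count below 35: L = 5; count equal: E = 1; n = 19.
Percentile rank = 100·(5 + 0.5·1)/19 = 100·5.5/19 = 28.95.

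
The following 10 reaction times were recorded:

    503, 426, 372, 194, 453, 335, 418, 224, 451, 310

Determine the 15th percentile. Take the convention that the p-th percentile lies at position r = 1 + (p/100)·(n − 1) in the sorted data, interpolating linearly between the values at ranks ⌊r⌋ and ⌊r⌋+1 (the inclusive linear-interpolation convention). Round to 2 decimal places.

254.10

Sorted: 194, 224, 310, 335, 372, 418, 426, 451, 453, 503.
n = 10.
r = 1 + (15/100)·(10 − 1) = 1 + 1.35 = 2.35.
Rank 2 is 224 and rank 3 is 310.
Interpolate: 224 + 0.35·(310 − 224) = 224 + 0.35·86 = 254.1.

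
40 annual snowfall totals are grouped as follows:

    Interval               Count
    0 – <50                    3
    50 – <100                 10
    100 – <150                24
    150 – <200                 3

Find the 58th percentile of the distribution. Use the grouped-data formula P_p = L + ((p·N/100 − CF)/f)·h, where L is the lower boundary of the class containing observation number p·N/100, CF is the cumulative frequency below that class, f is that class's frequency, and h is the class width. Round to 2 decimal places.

121.25

N = 40; target position k = 58/100 · 40 = 23.2.
Cumulative frequencies: 3, 13, 37, 40.
Observation 23.2 falls in the class 100 – <150.
L = 100, CF = 13, f = 24, h = 50.
P58 = 100 + ((23.2 − 13)/24)·50 = 100 + 21.25 = 121.25.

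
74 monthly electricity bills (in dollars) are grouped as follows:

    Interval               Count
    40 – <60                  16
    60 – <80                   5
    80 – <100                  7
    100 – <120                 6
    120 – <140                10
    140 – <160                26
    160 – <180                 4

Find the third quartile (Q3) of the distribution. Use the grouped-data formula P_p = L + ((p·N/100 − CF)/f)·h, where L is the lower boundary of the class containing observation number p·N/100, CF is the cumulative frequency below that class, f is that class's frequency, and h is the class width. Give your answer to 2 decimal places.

N = 74; target position k = 75/100 · 74 = 55.5.
Cumulative frequencies: 16, 21, 28, 34, 44, 70, 74.
Observation 55.5 falls in the class 140 – <160.
L = 140, CF = 44, f = 26, h = 20.
P75 = 140 + ((55.5 − 44)/26)·20 = 140 + 8.84615 = 148.846.

148.85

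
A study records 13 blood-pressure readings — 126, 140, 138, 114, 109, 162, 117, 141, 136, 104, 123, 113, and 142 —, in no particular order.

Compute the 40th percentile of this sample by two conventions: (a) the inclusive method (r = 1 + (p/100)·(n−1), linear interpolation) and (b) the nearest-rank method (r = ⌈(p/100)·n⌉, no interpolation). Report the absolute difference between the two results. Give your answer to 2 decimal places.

1.20

Sorted: 104, 109, 113, 114, 117, 123, 126, 136, 138, 140, 141, 142, 162.
n = 13.
(a) r = 5.8; between ranks 5 (117) and 6 (123): 121.8.
(b) the nearest-rank method: rank 6 → 123.
|121.8 − 123| = 1.2.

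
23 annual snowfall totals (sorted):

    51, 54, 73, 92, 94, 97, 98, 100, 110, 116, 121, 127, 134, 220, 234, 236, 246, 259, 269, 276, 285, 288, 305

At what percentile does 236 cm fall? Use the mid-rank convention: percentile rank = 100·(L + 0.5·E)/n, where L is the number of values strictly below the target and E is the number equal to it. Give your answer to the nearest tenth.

67.4

Count below 236: L = 15; count equal: E = 1; n = 23.
Percentile rank = 100·(15 + 0.5·1)/23 = 100·15.5/23 = 67.39.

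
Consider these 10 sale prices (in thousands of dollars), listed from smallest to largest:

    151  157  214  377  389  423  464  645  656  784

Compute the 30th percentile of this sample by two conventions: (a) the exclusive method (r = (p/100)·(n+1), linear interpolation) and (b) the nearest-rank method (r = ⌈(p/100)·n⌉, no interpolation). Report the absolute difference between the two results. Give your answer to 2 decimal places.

48.90

n = 10.
(a) r = 3.3; between ranks 3 (214) and 4 (377): 262.9.
(b) the nearest-rank method: rank 3 → 214.
|262.9 − 214| = 48.9.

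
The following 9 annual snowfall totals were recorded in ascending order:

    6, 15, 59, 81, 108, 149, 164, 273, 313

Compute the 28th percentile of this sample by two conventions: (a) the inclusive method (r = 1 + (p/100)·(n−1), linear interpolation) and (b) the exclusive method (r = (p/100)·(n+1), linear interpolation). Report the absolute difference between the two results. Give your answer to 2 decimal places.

n = 9.
(a) r = 3.24; between ranks 3 (59) and 4 (81): 64.28.
(b) r = 2.8; between ranks 2 (15) and 3 (59): 50.2.
|64.28 − 50.2| = 14.08.

14.08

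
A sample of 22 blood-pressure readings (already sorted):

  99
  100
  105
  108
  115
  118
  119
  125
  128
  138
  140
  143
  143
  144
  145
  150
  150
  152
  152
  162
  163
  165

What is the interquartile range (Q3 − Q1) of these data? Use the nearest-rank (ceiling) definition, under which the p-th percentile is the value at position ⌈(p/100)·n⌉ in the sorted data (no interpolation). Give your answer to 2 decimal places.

n = 22.
P25: rank ⌈25/100·22⌉ = 6 → 118.
P75: rank ⌈75/100·22⌉ = 17 → 150.
Difference: 150 − 118 = 32.

32.00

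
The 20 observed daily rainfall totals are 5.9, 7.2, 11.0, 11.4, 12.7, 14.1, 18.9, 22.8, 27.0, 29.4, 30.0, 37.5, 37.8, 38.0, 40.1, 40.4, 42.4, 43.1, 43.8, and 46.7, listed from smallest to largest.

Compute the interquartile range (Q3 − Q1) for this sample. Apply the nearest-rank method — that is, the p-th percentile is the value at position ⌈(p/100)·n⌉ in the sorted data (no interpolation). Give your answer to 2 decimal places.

27.40

n = 20.
P25: rank ⌈25/100·20⌉ = 5 → 12.7.
P75: rank ⌈75/100·20⌉ = 15 → 40.1.
Difference: 40.1 − 12.7 = 27.4.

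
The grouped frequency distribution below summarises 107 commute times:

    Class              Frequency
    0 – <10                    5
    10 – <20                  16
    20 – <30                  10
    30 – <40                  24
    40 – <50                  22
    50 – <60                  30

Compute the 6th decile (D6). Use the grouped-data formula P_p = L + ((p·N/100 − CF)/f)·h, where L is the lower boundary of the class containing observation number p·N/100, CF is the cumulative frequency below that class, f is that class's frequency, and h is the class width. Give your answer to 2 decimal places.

44.18

N = 107; target position k = 60/100 · 107 = 64.2.
Cumulative frequencies: 5, 21, 31, 55, 77, 107.
Observation 64.2 falls in the class 40 – <50.
L = 40, CF = 55, f = 22, h = 10.
P60 = 40 + ((64.2 − 55)/22)·10 = 40 + 4.18182 = 44.1818.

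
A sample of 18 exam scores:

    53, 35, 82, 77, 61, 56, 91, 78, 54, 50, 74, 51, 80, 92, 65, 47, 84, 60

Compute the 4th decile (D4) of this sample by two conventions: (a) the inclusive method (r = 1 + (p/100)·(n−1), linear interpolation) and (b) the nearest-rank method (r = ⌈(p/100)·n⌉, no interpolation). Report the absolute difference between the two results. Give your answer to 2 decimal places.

0.80

Sorted: 35, 47, 50, 51, 53, 54, 56, 60, 61, 65, 74, 77, 78, 80, 82, 84, 91, 92.
n = 18.
(a) r = 7.8; between ranks 7 (56) and 8 (60): 59.2.
(b) the nearest-rank method: rank 8 → 60.
|59.2 − 60| = 0.8.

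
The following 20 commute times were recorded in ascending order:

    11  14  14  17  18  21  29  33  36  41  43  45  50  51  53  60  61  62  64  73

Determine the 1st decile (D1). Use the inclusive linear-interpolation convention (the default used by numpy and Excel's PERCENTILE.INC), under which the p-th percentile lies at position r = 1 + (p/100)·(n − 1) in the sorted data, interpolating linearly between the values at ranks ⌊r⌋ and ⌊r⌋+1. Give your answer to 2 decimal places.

14.00

n = 20.
r = 1 + (10/100)·(20 − 1) = 1 + 1.9 = 2.9.
Rank 2 is 14 and rank 3 is 14.
Interpolate: 14 + 0.9·(14 − 14) = 14 + 0.9·0 = 14.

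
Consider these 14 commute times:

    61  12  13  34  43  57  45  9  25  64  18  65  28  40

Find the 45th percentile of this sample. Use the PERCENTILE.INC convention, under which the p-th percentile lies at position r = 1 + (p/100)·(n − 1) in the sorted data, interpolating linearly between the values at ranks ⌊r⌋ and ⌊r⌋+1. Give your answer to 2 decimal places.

Sorted: 9, 12, 13, 18, 25, 28, 34, 40, 43, 45, 57, 61, 64, 65.
n = 14.
r = 1 + (45/100)·(14 − 1) = 1 + 5.85 = 6.85.
Rank 6 is 28 and rank 7 is 34.
Interpolate: 28 + 0.85·(34 − 28) = 28 + 0.85·6 = 33.1.

33.10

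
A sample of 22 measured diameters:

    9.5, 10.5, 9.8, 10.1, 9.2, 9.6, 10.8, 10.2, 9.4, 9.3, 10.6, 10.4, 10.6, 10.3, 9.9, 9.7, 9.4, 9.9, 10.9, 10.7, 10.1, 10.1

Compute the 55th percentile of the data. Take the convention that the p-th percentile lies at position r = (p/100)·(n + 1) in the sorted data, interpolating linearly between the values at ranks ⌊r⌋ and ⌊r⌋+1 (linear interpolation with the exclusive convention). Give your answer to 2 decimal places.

10.10

Sorted: 9.2, 9.3, 9.4, 9.4, 9.5, 9.6, 9.7, 9.8, 9.9, 9.9, 10.1, 10.1, 10.1, 10.2, 10.3, 10.4, 10.5, 10.6, 10.6, 10.7, 10.8, 10.9.
n = 22.
r = (55/100)·(22 + 1) = 12.65.
Rank 12 is 10.1 and rank 13 is 10.1.
Interpolate: 10.1 + 0.65·(10.1 − 10.1) = 10.1 + 0.65·0 = 10.1.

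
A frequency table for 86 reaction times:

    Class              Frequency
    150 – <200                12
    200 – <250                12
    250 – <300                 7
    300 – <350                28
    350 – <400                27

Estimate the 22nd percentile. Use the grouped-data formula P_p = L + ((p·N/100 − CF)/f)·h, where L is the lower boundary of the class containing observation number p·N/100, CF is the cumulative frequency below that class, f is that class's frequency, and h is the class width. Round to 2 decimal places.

228.83

N = 86; target position k = 22/100 · 86 = 18.92.
Cumulative frequencies: 12, 24, 31, 59, 86.
Observation 18.92 falls in the class 200 – <250.
L = 200, CF = 12, f = 12, h = 50.
P22 = 200 + ((18.92 − 12)/12)·50 = 200 + 28.8333 = 228.833.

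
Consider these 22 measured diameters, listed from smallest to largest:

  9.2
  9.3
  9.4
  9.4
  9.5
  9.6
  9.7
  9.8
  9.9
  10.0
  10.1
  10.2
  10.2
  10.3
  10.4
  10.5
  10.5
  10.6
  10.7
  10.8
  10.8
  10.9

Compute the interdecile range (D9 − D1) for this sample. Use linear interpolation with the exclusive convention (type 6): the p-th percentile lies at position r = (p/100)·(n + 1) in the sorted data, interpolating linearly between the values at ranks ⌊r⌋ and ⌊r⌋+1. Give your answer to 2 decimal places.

n = 22.
P10: r = 2.3; ranks 2–3 are 9.3, 9.4; interpolating gives 9.33.
P90: r = 20.7; ranks 20–21 are 10.8, 10.8; interpolating gives 10.8.
Difference: 10.8 − 9.33 = 1.47.

1.47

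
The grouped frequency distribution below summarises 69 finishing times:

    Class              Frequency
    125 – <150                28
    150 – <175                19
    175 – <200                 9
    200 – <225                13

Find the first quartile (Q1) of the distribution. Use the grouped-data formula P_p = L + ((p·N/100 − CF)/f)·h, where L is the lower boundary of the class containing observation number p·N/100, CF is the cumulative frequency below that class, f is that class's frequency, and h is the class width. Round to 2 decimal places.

N = 69; target position k = 25/100 · 69 = 17.25.
Cumulative frequencies: 28, 47, 56, 69.
Observation 17.25 falls in the class 125 – <150.
L = 125, CF = 0, f = 28, h = 25.
P25 = 125 + ((17.25 − 0)/28)·25 = 125 + 15.4018 = 140.402.

140.40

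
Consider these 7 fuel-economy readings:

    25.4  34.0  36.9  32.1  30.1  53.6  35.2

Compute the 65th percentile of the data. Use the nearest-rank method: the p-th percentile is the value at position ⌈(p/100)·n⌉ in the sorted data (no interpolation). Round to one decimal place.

Sorted: 25.4, 30.1, 32.1, 34.0, 35.2, 36.9, 53.6.
n = 7.
Position = ⌈65/100 · 7⌉ = ⌈4.55⌉ = 5.
The value at rank 5 is 35.2.

35.2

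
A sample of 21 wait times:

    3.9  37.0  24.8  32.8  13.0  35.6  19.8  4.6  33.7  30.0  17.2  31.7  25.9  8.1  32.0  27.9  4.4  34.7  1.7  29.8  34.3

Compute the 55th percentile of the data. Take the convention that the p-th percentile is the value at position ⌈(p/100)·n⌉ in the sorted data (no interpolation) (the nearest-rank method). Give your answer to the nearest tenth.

Sorted: 1.7, 3.9, 4.4, 4.6, 8.1, 13.0, 17.2, 19.8, 24.8, 25.9, 27.9, 29.8, 30.0, 31.7, 32.0, 32.8, 33.7, 34.3, 34.7, 35.6, 37.0.
n = 21.
Position = ⌈55/100 · 21⌉ = ⌈11.55⌉ = 12.
The value at rank 12 is 29.8.

29.8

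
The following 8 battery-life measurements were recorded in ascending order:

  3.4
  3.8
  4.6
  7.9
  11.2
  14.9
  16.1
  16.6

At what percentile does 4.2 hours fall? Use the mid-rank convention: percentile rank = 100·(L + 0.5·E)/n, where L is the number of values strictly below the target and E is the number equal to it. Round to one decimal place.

Count below 4.2: L = 2; count equal: E = 0; n = 8.
Percentile rank = 100·(2 + 0.5·0)/8 = 100·2/8 = 25.

25.0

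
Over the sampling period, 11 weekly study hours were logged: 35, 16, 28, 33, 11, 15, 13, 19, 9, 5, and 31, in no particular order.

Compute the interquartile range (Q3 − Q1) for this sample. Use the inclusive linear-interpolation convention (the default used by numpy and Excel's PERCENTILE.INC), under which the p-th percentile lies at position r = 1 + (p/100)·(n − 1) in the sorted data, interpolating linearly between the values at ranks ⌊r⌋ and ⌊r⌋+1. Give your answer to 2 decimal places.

Sorted: 5, 9, 11, 13, 15, 16, 19, 28, 31, 33, 35.
n = 11.
P25: r = 3.5; ranks 3–4 are 11, 13; interpolating gives 12.
P75: r = 8.5; ranks 8–9 are 28, 31; interpolating gives 29.5.
Difference: 29.5 − 12 = 17.5.

17.50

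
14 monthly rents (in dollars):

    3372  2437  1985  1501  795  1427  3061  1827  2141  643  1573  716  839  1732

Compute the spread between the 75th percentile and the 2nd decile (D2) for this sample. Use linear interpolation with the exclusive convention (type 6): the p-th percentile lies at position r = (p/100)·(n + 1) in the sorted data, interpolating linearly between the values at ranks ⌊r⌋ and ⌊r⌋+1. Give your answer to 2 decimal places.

Sorted: 643, 716, 795, 839, 1427, 1501, 1573, 1732, 1827, 1985, 2141, 2437, 3061, 3372.
n = 14.
P20: r = 3 (integer) → 795.
P75: r = 11.25; ranks 11–12 are 2141, 2437; interpolating gives 2215.
Difference: 2215 − 795 = 1420.

1420.00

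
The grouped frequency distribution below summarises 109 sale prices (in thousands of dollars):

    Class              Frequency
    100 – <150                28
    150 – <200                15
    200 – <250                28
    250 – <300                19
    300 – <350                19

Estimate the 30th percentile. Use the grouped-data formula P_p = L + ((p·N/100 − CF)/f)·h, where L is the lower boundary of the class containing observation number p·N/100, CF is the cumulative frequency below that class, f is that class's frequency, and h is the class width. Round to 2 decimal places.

N = 109; target position k = 30/100 · 109 = 32.7.
Cumulative frequencies: 28, 43, 71, 90, 109.
Observation 32.7 falls in the class 150 – <200.
L = 150, CF = 28, f = 15, h = 50.
P30 = 150 + ((32.7 − 28)/15)·50 = 150 + 15.6667 = 165.667.

165.67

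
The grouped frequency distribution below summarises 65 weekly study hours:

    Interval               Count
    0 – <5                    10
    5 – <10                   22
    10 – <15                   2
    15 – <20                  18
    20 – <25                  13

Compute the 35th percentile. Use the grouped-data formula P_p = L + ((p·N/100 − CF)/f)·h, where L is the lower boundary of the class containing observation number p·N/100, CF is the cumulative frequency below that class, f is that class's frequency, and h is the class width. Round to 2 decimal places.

N = 65; target position k = 35/100 · 65 = 22.75.
Cumulative frequencies: 10, 32, 34, 52, 65.
Observation 22.75 falls in the class 5 – <10.
L = 5, CF = 10, f = 22, h = 5.
P35 = 5 + ((22.75 − 10)/22)·5 = 5 + 2.89773 = 7.89773.

7.90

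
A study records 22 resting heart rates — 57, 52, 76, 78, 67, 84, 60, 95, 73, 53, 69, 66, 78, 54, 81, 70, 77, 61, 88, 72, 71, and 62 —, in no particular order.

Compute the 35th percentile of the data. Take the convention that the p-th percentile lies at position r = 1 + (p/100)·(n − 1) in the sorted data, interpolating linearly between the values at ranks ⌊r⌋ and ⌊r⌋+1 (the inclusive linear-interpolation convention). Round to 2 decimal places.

66.35

Sorted: 52, 53, 54, 57, 60, 61, 62, 66, 67, 69, 70, 71, 72, 73, 76, 77, 78, 78, 81, 84, 88, 95.
n = 22.
r = 1 + (35/100)·(22 − 1) = 1 + 7.35 = 8.35.
Rank 8 is 66 and rank 9 is 67.
Interpolate: 66 + 0.35·(67 − 66) = 66 + 0.35·1 = 66.35.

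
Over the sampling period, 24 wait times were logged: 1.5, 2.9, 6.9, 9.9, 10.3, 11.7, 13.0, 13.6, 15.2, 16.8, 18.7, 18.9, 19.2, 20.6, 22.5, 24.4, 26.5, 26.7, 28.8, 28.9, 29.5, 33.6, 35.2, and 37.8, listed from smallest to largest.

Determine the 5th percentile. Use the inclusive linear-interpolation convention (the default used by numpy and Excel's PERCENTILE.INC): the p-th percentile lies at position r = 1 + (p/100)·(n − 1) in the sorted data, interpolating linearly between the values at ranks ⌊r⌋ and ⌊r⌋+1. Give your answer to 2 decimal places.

3.50

n = 24.
r = 1 + (5/100)·(24 − 1) = 1 + 1.15 = 2.15.
Rank 2 is 2.9 and rank 3 is 6.9.
Interpolate: 2.9 + 0.15·(6.9 − 2.9) = 2.9 + 0.15·4 = 3.5.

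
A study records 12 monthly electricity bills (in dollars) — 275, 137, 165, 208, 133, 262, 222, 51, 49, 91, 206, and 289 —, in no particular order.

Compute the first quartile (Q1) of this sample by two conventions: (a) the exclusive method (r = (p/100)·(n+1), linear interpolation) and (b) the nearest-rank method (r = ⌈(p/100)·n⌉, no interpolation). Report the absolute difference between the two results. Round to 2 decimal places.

10.50

Sorted: 49, 51, 91, 133, 137, 165, 206, 208, 222, 262, 275, 289.
n = 12.
(a) r = 3.25; between ranks 3 (91) and 4 (133): 101.5.
(b) the nearest-rank method: rank 3 → 91.
|101.5 − 91| = 10.5.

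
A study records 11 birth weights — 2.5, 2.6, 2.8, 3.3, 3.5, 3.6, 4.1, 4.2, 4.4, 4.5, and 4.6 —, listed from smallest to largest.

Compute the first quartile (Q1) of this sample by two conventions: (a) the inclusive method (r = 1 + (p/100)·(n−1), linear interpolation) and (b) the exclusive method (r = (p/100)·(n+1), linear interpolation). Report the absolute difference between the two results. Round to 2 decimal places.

0.25

n = 11.
(a) r = 3.5; between ranks 3 (2.8) and 4 (3.3): 3.05.
(b) r = 3 → value at rank 3 = 2.8.
|3.05 − 2.8| = 0.25.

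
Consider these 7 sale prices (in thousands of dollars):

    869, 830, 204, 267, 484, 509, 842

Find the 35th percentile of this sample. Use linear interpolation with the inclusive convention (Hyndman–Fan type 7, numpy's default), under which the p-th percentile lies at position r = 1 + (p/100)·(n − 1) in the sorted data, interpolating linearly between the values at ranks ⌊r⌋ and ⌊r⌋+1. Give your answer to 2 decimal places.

486.50

Sorted: 204, 267, 484, 509, 830, 842, 869.
n = 7.
r = 1 + (35/100)·(7 − 1) = 1 + 2.1 = 3.1.
Rank 3 is 484 and rank 4 is 509.
Interpolate: 484 + 0.1·(509 − 484) = 484 + 0.1·25 = 486.5.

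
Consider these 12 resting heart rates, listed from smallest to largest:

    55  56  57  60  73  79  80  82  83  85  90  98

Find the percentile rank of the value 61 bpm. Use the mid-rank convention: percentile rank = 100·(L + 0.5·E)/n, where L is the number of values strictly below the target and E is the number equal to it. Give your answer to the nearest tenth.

33.3

Count below 61: L = 4; count equal: E = 0; n = 12.
Percentile rank = 100·(4 + 0.5·0)/12 = 100·4/12 = 33.33.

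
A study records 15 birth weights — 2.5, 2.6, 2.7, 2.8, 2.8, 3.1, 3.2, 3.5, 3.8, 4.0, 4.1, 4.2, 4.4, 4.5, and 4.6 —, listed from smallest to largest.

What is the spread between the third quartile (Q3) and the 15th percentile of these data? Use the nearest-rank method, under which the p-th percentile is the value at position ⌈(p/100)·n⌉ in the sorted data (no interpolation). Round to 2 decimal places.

1.50

n = 15.
P15: rank ⌈15/100·15⌉ = 3 → 2.7.
P75: rank ⌈75/100·15⌉ = 12 → 4.2.
Difference: 4.2 − 2.7 = 1.5.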